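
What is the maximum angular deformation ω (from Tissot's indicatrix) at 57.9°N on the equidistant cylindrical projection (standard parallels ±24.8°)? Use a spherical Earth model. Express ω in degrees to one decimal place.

30.3°

The equidistant cylindrical projection with φ₀ = 24.8° has h = 1 (meridians true) and k = cos φ₀ / cos φ along parallels.
At 57.9°: h = 1.000, k = 1.708; principal scales a = 1.708, b = 1.000.
sin(ω/2) = (a − b)/(a + b) = 0.7083/2.708 = 0.2615, so ω = 2 arcsin(0.2615) ≈ 30.3°.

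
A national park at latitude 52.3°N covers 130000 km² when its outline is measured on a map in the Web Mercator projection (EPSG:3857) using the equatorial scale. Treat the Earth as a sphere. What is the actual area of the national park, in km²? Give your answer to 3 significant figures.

48600 km²

Mercator is conformal, so the point scale is isotropic: h = k = sec φ = 1/cos φ.
Areal scale = k² = sec²φ = 1/cos²(52.3°) = 1/0.6115² = 2.674.
True area = apparent / (areal scale) = 130000 / 2.674 ≈ 48600 km².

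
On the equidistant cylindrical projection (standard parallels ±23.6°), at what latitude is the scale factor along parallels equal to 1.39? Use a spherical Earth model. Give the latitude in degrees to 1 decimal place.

48.8°

The equidistant cylindrical projection with φ₀ = 23.6° has h = 1 (meridians true) and k = cos φ₀ / cos φ along parallels.
k = cos φ₀ / cos φ = 1.39  ⇒  cos φ = cos 23.6° / 1.39 = 0.6593.
φ = arccos(0.6593) ≈ 48.8°.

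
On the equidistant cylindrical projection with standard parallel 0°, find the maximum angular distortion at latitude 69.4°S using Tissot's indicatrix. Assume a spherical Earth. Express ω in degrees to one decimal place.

57.3°

Plate carrée maps x = Rλ, y = Rφ. The meridian scale is h = 1 and the parallel scale is k = 1/cos φ = sec φ.
At 69.4°: h = 1.000, k = 2.842; principal scales a = 2.842, b = 1.000.
sin(ω/2) = (a − b)/(a + b) = 1.842/3.842 = 0.4795, so ω = 2 arcsin(0.4795) ≈ 57.3°.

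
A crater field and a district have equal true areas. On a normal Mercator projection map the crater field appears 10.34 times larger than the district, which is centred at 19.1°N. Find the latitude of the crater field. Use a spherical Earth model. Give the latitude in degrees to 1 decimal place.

72.9°

On Mercator, (apparent₁)/(apparent₂) = sec²φ₁ / sec²φ₂ when true areas are equal.
cos²φ₂ / cos²φ₁ = 10.34  ⇒  cos φ₁ = cos 19.1° / √10.34 = 0.9449/3.216 = 0.2939.
φ₁ = arccos(0.2939) ≈ 72.9°.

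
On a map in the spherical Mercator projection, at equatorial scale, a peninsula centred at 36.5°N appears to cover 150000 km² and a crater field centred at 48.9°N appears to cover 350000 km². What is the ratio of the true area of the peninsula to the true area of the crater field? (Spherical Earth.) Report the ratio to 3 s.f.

On Mercator the areal scale is sec²φ, so true area = apparent × cos²φ.
True area of peninsula: 150000 × cos²(36.5°) = 150000 × 0.6462 = 96930 km².
True area of crater field: 350000 × cos²(48.9°) = 350000 × 0.4321 = 151200 km².
Ratio = 96930 / 151200 ≈ 0.641.

0.641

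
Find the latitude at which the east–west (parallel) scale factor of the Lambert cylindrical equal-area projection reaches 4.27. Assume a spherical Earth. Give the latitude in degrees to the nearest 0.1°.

The Lambert cylindrical equal-area projection is the cylindrical equal-area projection with its standard parallel at the equator (φ₀ = 0). A cylindrical equal-area projection with standard parallel φ₀ has meridian scale h = cos φ / cos φ₀ and parallel scale k = cos φ₀ / cos φ (so areas are preserved, h·k = 1).
k = cos φ₀ / cos φ = 4.27  ⇒  cos φ = cos 0° / 4.27 = 0.2342.
φ = arccos(0.2342) ≈ 76.5°.

76.5°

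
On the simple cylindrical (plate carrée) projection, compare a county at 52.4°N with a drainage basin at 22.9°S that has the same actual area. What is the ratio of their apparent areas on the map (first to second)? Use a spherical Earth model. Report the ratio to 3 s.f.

1.51

For the equirectangular projection with φ₀ = 0 (plate carrée), h = 1 along meridians and k = sec φ along parallels.
Areal scale at 52.4°: h·k = 1.000 × 1.639 = 1.639.
Areal scale at 22.9°: h·k = 1.000 × 1.086 = 1.086.
Ratio = 1.639/1.086 ≈ 1.51.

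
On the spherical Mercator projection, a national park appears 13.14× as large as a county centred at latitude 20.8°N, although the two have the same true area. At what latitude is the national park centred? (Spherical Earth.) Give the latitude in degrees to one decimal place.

Mercator areal scale is sec²φ, so apparent-area ratio = sec²φ₁ / sec²φ₂ = cos²φ₂ / cos²φ₁.
cos²φ₂ / cos²φ₁ = 13.14  ⇒  cos φ₁ = cos 20.8° / √13.14 = 0.9348/3.625 = 0.2579.
φ₁ = arccos(0.2579) ≈ 75.1°.

75.1°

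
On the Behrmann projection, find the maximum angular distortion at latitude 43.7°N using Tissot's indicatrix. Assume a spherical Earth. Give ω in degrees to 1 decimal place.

20.6°

The Behrmann projection is cylindrical equal-area with φ₀ = 30°. Cylindrical equal-area (φ₀ = 30°): h = cos φ / cos 30° along meridians, k = cos 30° / cos φ along parallels; h·k = 1.
At 43.7°: h = 0.8348, k = 1.198; principal scales a = 1.198, b = 0.8348.
sin(ω/2) = (a − b)/(a + b) = 0.3631/2.033 = 0.1786, so ω = 2 arcsin(0.1786) ≈ 20.6°.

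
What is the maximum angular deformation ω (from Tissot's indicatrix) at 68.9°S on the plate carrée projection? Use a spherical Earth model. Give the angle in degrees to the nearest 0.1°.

Plate carrée maps x = Rλ, y = Rφ. The meridian scale is h = 1 and the parallel scale is k = 1/cos φ = sec φ.
At 68.9°: h = 1.000, k = 2.778; principal scales a = 2.778, b = 1.000.
sin(ω/2) = (a − b)/(a + b) = 1.778/3.778 = 0.4706, so ω = 2 arcsin(0.4706) ≈ 56.1°.

56.1°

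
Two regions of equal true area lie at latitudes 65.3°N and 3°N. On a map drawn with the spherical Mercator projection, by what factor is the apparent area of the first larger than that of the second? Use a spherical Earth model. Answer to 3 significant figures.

On Mercator, area is exaggerated by sec²φ = 1/cos²φ.
At 65.3°: sec²(65.3°) = 1/0.4179² = 5.727.
At 3°: sec²(3°) = 1/0.9986² = 1.003.
Ratio = 5.727/1.003 = cos²(3°)/cos²(65.3°) ≈ 5.71.

5.71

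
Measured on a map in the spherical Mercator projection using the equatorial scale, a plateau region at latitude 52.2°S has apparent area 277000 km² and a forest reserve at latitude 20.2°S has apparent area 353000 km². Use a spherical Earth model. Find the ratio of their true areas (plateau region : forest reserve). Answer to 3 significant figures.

Mercator's areal exaggeration is sec²φ; hence true area = (apparent area) · cos²φ.
True area of plateau region: 277000 × cos²(52.2°) = 277000 × 0.3757 = 104100 km².
True area of forest reserve: 353000 × cos²(20.2°) = 353000 × 0.8808 = 310900 km².
Ratio = 104100 / 310900 ≈ 0.335.

0.335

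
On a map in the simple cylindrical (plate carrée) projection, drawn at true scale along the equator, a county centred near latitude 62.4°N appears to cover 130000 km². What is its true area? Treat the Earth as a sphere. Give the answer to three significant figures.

In the plate carrée (x = Rλ, y = Rφ), meridians are true-scale (h = 1) and parallels are stretched by k = sec φ.
Areal scale = h·k = 1 × sec φ; at 62.4°, h = 1.000, k = 2.158, so h·k = 2.158.
True area = apparent / (areal scale) = 130000 / 2.158 ≈ 60200 km².

60200 km²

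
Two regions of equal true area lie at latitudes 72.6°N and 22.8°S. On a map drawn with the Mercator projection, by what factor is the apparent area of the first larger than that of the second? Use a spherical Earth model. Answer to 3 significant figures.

Mercator is conformal with k = sec φ, so areal scale = k² = sec²φ.
At 72.6°: sec²(72.6°) = 1/0.2990² = 11.18.
At 22.8°: sec²(22.8°) = 1/0.9219² = 1.177.
Ratio = 11.18/1.177 = cos²(22.8°)/cos²(72.6°) ≈ 9.50.

9.50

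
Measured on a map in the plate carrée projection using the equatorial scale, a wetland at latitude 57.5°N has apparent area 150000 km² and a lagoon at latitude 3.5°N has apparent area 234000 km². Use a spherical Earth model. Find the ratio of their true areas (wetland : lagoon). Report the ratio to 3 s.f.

Plate carrée has h = 1 and k = sec φ, giving areal scale sec φ; true area = (apparent area) · cos φ.
True area of wetland: 150000 × cos(57.5°) = 150000 × 0.5373 = 80590 km².
True area of lagoon: 234000 × cos(3.5°) = 234000 × 0.9981 = 233600 km².
Ratio = 80590 / 233600 ≈ 0.345.

0.345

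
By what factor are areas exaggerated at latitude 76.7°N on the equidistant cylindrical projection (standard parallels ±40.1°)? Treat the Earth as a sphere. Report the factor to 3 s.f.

The equidistant cylindrical projection with φ₀ = 40.1° has h = 1 (meridians true) and k = cos φ₀ / cos φ along parallels.
Areal scale = h·k = 1 × cos φ₀ / cos φ; at 76.7°, h = 1.000, k = 3.325, so h·k = 3.325.

3.33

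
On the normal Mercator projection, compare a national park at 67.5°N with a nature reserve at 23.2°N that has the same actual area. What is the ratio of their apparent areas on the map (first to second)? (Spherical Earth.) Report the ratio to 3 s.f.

Mercator areal scale is sec²φ.
At 67.5°: sec²(67.5°) = 1/0.3827² = 6.828.
At 23.2°: sec²(23.2°) = 1/0.9191² = 1.184.
Ratio = 6.828/1.184 = cos²(23.2°)/cos²(67.5°) ≈ 5.77.

5.77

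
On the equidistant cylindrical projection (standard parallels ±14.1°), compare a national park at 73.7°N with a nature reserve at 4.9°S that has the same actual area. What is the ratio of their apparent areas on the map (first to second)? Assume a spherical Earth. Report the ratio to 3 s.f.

The equidistant cylindrical projection with φ₀ = 14.1° has h = 1 (meridians true) and k = cos φ₀ / cos φ along parallels.
Areal scale at 73.7°: h·k = 1.000 × 3.456 = 3.456.
Areal scale at 4.9°: h·k = 1.000 × 0.9734 = 0.9734.
Ratio = 3.456/0.9734 ≈ 3.55.

3.55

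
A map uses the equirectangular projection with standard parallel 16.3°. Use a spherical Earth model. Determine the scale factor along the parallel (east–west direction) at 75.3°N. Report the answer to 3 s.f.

With standard parallel φ₀ = 16.3°, the equirectangular projection gives x = Rλ cos φ₀, y = Rφ, so h = 1 and k = cos 16.3° / cos φ.
k = cos 16.3° / cos 75.3° = 0.9598/0.2538 = 3.782.

3.78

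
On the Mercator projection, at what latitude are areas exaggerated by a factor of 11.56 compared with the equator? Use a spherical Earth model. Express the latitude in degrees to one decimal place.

72.9°

Mercator areal scale is sec²φ.
sec²φ = 11.56  ⇒  cos²φ = 0.08651  ⇒  cos φ = 0.2941.
φ = arccos(0.2941) ≈ 72.9°.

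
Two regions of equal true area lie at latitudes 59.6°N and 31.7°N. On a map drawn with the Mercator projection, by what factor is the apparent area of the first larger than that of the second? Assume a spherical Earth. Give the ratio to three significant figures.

2.83

On Mercator, area is exaggerated by sec²φ = 1/cos²φ.
At 59.6°: sec²(59.6°) = 1/0.5060² = 3.905.
At 31.7°: sec²(31.7°) = 1/0.8508² = 1.381.
Ratio = 3.905/1.381 = cos²(31.7°)/cos²(59.6°) ≈ 2.83.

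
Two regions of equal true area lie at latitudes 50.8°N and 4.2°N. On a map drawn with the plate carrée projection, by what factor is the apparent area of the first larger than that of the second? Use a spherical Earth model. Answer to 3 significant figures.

In the plate carrée (x = Rλ, y = Rφ), meridians are true-scale (h = 1) and parallels are stretched by k = sec φ.
Areal scale at 50.8°: h·k = 1.000 × 1.582 = 1.582.
Areal scale at 4.2°: h·k = 1.000 × 1.003 = 1.003.
Ratio = 1.582/1.003 ≈ 1.58.

1.58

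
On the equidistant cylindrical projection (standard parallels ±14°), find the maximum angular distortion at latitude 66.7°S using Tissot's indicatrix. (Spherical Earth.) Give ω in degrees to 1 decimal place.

49.8°

The equidistant cylindrical projection with φ₀ = 14° has h = 1 (meridians true) and k = cos φ₀ / cos φ along parallels.
At 66.7°: h = 1.000, k = 2.453; principal scales a = 2.453, b = 1.000.
sin(ω/2) = (a − b)/(a + b) = 1.453/3.453 = 0.4208, so ω = 2 arcsin(0.4208) ≈ 49.8°.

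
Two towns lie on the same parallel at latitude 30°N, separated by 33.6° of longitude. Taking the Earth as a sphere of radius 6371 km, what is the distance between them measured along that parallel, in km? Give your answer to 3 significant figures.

Arc length along a parallel = R cos φ · Δλ (with Δλ in radians).
= 6371 × cos 30° × (33.6° × π/180) = 6371 × 0.8660 × 0.5864 ≈ 3240 km.

3240 km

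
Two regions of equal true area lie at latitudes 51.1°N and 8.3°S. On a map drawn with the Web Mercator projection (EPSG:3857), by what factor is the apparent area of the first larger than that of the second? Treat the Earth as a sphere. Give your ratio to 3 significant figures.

2.48

Mercator areal scale is sec²φ.
At 51.1°: sec²(51.1°) = 1/0.6280² = 2.536.
At 8.3°: sec²(8.3°) = 1/0.9895² = 1.021.
Ratio = 2.536/1.021 = cos²(8.3°)/cos²(51.1°) ≈ 2.48.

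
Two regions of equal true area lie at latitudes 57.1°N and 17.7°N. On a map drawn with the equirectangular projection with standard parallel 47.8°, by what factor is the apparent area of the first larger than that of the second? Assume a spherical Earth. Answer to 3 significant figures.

1.75

The equidistant cylindrical projection with φ₀ = 47.8° has h = 1 (meridians true) and k = cos φ₀ / cos φ along parallels.
Areal scale at 57.1°: h·k = 1.000 × 1.237 = 1.237.
Areal scale at 17.7°: h·k = 1.000 × 0.7051 = 0.7051.
Ratio = 1.237/0.7051 ≈ 1.75.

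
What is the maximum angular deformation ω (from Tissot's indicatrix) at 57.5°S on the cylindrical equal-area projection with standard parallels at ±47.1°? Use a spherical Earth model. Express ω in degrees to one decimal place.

For cylindrical equal-area with standard parallel φ₀, h = cos φ / cos φ₀ and k = cos φ₀ / cos φ, so h·k = 1.
At 57.5°: h = 0.7893, k = 1.267; principal scales a = 1.267, b = 0.7893.
sin(ω/2) = (a − b)/(a + b) = 0.4776/2.056 = 0.2323, so ω = 2 arcsin(0.2323) ≈ 26.9°.

26.9°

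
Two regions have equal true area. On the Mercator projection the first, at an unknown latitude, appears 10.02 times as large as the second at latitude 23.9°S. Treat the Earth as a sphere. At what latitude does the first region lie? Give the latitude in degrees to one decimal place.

73.2°

Mercator areal scale is sec²φ, so apparent-area ratio = sec²φ₁ / sec²φ₂ = cos²φ₂ / cos²φ₁.
cos²φ₂ / cos²φ₁ = 10.02  ⇒  cos φ₁ = cos 23.9° / √10.02 = 0.9143/3.165 = 0.2888.
φ₁ = arccos(0.2888) ≈ 73.2°.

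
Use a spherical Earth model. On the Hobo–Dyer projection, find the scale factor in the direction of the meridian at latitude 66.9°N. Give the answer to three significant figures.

Hobo–Dyer is a cylindrical equal-area projection with standard parallels at ±37.5°. A cylindrical equal-area projection with standard parallel φ₀ has meridian scale h = cos φ / cos φ₀ and parallel scale k = cos φ₀ / cos φ (so areas are preserved, h·k = 1).
h = cos 66.9° / cos 37.5° = 0.3923/0.7934 = 0.4945.

0.495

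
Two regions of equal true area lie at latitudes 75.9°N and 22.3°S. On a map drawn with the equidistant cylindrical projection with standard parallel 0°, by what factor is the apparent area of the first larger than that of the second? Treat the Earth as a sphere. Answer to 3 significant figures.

In the plate carrée (x = Rλ, y = Rφ), meridians are true-scale (h = 1) and parallels are stretched by k = sec φ.
Areal scale at 75.9°: h·k = 1.000 × 4.105 = 4.105.
Areal scale at 22.3°: h·k = 1.000 × 1.081 = 1.081.
Ratio = 4.105/1.081 ≈ 3.80.

3.80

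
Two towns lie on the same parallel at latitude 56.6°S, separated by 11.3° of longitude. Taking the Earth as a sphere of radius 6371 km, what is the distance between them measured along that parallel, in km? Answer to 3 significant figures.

692 km

Arc length along a parallel = R cos φ · Δλ (with Δλ in radians).
= 6371 × cos 56.6° × (11.3° × π/180) = 6371 × 0.5505 × 0.1972 ≈ 692 km.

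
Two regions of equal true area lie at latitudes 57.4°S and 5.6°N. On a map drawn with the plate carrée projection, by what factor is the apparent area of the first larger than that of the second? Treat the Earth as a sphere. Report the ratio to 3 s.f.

Plate carrée maps x = Rλ, y = Rφ. The meridian scale is h = 1 and the parallel scale is k = 1/cos φ = sec φ.
Areal scale at 57.4°: h·k = 1.000 × 1.856 = 1.856.
Areal scale at 5.6°: h·k = 1.000 × 1.005 = 1.005.
Ratio = 1.856/1.005 ≈ 1.85.

1.85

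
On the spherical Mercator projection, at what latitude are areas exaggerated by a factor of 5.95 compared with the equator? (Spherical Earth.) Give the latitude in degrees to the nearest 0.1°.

65.8°

Mercator areal scale is sec²φ.
sec²φ = 5.95  ⇒  cos²φ = 0.1681  ⇒  cos φ = 0.4100.
φ = arccos(0.4100) ≈ 65.8°.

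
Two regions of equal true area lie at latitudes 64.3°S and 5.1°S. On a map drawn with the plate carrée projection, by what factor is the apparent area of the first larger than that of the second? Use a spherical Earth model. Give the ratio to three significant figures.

2.30

In the plate carrée (x = Rλ, y = Rφ), meridians are true-scale (h = 1) and parallels are stretched by k = sec φ.
Areal scale at 64.3°: h·k = 1.000 × 2.306 = 2.306.
Areal scale at 5.1°: h·k = 1.000 × 1.004 = 1.004.
Ratio = 2.306/1.004 ≈ 2.30.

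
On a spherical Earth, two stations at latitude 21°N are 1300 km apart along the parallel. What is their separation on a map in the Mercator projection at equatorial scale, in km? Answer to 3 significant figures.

1390 km

For Mercator, h = k = sec φ (a conformal cylindrical projection has a single point scale, 1/cos φ).
Along the parallel, k = sec 21° = 1/0.9336 = 1.071.
Map distance = 1300 × 1.071 ≈ 1390 km.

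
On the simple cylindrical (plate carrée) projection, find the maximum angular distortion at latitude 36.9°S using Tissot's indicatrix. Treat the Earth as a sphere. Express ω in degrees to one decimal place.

12.8°

For the equirectangular projection with φ₀ = 0 (plate carrée), h = 1 along meridians and k = sec φ along parallels.
At 36.9°: h = 1.000, k = 1.250; principal scales a = 1.250, b = 1.000.
sin(ω/2) = (a − b)/(a + b) = 0.2505/2.250 = 0.1113, so ω = 2 arcsin(0.1113) ≈ 12.8°.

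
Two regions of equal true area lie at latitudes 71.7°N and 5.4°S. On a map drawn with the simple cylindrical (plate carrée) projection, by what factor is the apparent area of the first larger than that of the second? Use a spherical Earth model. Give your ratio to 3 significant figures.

Plate carrée maps x = Rλ, y = Rφ. The meridian scale is h = 1 and the parallel scale is k = 1/cos φ = sec φ.
Areal scale at 71.7°: h·k = 1.000 × 3.185 = 3.185.
Areal scale at 5.4°: h·k = 1.000 × 1.004 = 1.004.
Ratio = 3.185/1.004 ≈ 3.17.

3.17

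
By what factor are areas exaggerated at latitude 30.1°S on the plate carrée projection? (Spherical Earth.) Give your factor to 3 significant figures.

For the equirectangular projection with φ₀ = 0 (plate carrée), h = 1 along meridians and k = sec φ along parallels.
Areal scale = h·k = 1 × sec φ; at 30.1°, h = 1.000, k = 1.156, so h·k = 1.156.

1.16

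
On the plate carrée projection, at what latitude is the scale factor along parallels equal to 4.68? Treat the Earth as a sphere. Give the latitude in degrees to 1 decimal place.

Plate carrée: h = 1, k = sec φ along parallels.
sec φ = 4.68  ⇒  cos φ = 0.2137  ⇒  φ ≈ 77.7°.

77.7°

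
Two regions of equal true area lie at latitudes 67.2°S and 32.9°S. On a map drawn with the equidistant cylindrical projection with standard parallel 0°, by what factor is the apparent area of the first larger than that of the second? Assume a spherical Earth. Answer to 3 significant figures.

2.17

In the plate carrée (x = Rλ, y = Rφ), meridians are true-scale (h = 1) and parallels are stretched by k = sec φ.
Areal scale at 67.2°: h·k = 1.000 × 2.581 = 2.581.
Areal scale at 32.9°: h·k = 1.000 × 1.191 = 1.191.
Ratio = 2.581/1.191 ≈ 2.17.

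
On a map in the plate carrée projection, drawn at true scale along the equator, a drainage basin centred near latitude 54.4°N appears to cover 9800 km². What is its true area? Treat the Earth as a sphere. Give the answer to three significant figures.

For the equirectangular projection with φ₀ = 0 (plate carrée), h = 1 along meridians and k = sec φ along parallels.
Areal scale = h·k = 1 × sec φ; at 54.4°, h = 1.000, k = 1.718, so h·k = 1.718.
True area = apparent / (areal scale) = 9800 / 1.718 ≈ 5700 km².

5700 km²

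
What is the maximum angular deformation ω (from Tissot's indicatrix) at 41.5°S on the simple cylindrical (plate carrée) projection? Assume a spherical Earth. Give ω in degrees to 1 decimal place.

16.5°

For the equirectangular projection with φ₀ = 0 (plate carrée), h = 1 along meridians and k = sec φ along parallels.
At 41.5°: h = 1.000, k = 1.335; principal scales a = 1.335, b = 1.000.
sin(ω/2) = (a − b)/(a + b) = 0.3352/2.335 = 0.1435, so ω = 2 arcsin(0.1435) ≈ 16.5°.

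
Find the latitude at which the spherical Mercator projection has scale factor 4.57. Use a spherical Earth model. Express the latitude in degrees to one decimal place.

77.4°

Mercator scale is k = sec φ = 1/cos φ.
1/cos φ = 4.57  ⇒  cos φ = 0.2188  ⇒  φ = arccos(0.2188) ≈ 77.4°.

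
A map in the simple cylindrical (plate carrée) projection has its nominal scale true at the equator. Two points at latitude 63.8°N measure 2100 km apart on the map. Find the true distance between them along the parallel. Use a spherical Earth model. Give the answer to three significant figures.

Plate carrée maps x = Rλ, y = Rφ. The meridian scale is h = 1 and the parallel scale is k = 1/cos φ = sec φ.
Along the parallel at 63.8°, map distances are exaggerated by k = sec 63.8° = 2.265.
True distance = 2100 / 2.265 = 2100 × cos 63.8° ≈ 927 km.

927 km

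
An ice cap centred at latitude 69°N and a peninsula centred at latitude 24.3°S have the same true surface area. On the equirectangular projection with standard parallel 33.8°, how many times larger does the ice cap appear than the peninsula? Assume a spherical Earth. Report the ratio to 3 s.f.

2.54

The equidistant cylindrical projection with φ₀ = 33.8° has h = 1 (meridians true) and k = cos φ₀ / cos φ along parallels.
Areal scale at 69°: h·k = 1.000 × 2.319 = 2.319.
Areal scale at 24.3°: h·k = 1.000 × 0.9118 = 0.9118.
Ratio = 2.319/0.9118 ≈ 2.54.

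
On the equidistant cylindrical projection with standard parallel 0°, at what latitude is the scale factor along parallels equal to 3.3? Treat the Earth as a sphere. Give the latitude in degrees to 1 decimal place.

72.4°

Plate carrée: h = 1, k = sec φ along parallels.
sec φ = 3.3  ⇒  cos φ = 0.3030  ⇒  φ ≈ 72.4°.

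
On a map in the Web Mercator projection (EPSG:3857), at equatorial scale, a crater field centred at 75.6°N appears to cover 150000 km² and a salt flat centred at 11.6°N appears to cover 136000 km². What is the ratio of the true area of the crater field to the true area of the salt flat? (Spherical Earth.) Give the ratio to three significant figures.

0.0711

On Mercator the areal scale is sec²φ, so true area = apparent × cos²φ.
True area of crater field: 150000 × cos²(75.6°) = 150000 × 0.06185 = 9277 km².
True area of salt flat: 136000 × cos²(11.6°) = 136000 × 0.9596 = 130500 km².
Ratio = 9277 / 130500 ≈ 0.0711.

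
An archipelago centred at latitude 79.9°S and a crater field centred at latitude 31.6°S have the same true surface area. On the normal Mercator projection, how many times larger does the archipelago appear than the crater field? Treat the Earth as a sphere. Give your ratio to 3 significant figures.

Mercator is conformal with k = sec φ, so areal scale = k² = sec²φ.
At 79.9°: sec²(79.9°) = 1/0.1754² = 32.52.
At 31.6°: sec²(31.6°) = 1/0.8517² = 1.378.
Ratio = 32.52/1.378 = cos²(31.6°)/cos²(79.9°) ≈ 23.6.

23.6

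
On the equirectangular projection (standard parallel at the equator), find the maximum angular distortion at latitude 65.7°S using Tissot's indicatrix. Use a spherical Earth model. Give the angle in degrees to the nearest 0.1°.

49.3°

Plate carrée maps x = Rλ, y = Rφ. The meridian scale is h = 1 and the parallel scale is k = 1/cos φ = sec φ.
At 65.7°: h = 1.000, k = 2.430; principal scales a = 2.430, b = 1.000.
sin(ω/2) = (a − b)/(a + b) = 1.430/3.430 = 0.4169, so ω = 2 arcsin(0.4169) ≈ 49.3°.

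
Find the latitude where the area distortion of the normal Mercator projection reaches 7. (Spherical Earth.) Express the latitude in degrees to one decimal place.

Mercator areal scale is sec²φ.
sec²φ = 7  ⇒  cos²φ = 0.1429  ⇒  cos φ = 0.3780.
φ = arccos(0.3780) ≈ 67.8°.

67.8°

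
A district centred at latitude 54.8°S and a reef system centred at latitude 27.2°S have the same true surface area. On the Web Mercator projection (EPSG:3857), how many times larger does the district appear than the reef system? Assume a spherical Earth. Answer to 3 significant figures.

Mercator areal scale is sec²φ.
At 54.8°: sec²(54.8°) = 1/0.5764² = 3.010.
At 27.2°: sec²(27.2°) = 1/0.8894² = 1.264.
Ratio = 3.010/1.264 = cos²(27.2°)/cos²(54.8°) ≈ 2.38.

2.38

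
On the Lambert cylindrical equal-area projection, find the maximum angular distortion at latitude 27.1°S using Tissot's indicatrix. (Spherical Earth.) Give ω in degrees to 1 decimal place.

13.3°

The Lambert cylindrical equal-area projection is the cylindrical equal-area projection with its standard parallel at the equator (φ₀ = 0). A cylindrical equal-area projection with standard parallel φ₀ has meridian scale h = cos φ / cos φ₀ and parallel scale k = cos φ₀ / cos φ (so areas are preserved, h·k = 1).
At 27.1°: h = 0.8902, k = 1.123; principal scales a = 1.123, b = 0.8902.
sin(ω/2) = (a − b)/(a + b) = 0.2331/2.014 = 0.1158, so ω = 2 arcsin(0.1158) ≈ 13.3°.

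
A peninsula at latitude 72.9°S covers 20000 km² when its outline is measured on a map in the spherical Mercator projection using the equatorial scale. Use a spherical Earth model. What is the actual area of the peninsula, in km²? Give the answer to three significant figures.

1730 km²

Mercator is conformal, so the point scale is isotropic: h = k = sec φ = 1/cos φ.
Areal scale = k² = sec²φ = 1/cos²(72.9°) = 1/0.2940² = 11.57.
True area = apparent / (areal scale) = 20000 / 11.57 ≈ 1730 km².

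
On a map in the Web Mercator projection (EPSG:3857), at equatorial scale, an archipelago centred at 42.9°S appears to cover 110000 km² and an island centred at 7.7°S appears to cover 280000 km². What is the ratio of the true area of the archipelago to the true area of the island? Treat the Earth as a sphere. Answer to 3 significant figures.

On Mercator the areal scale is sec²φ, so true area = apparent × cos²φ.
True area of archipelago: 110000 × cos²(42.9°) = 110000 × 0.5366 = 59030 km².
True area of island: 280000 × cos²(7.7°) = 280000 × 0.9820 = 275000 km².
Ratio = 59030 / 275000 ≈ 0.215.

0.215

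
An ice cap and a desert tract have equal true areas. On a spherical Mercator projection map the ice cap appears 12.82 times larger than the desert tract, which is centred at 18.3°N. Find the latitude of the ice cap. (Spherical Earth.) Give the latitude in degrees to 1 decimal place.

74.6°

Mercator areal scale is sec²φ, so apparent-area ratio = sec²φ₁ / sec²φ₂ = cos²φ₂ / cos²φ₁.
cos²φ₂ / cos²φ₁ = 12.82  ⇒  cos φ₁ = cos 18.3° / √12.82 = 0.9494/3.581 = 0.2652.
φ₁ = arccos(0.2652) ≈ 74.6°.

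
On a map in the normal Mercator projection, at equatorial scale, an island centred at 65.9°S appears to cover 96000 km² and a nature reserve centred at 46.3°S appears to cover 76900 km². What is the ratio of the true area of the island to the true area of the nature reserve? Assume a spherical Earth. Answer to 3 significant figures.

Mercator's areal exaggeration is sec²φ; hence true area = (apparent area) · cos²φ.
True area of island: 96000 × cos²(65.9°) = 96000 × 0.1667 = 16010 km².
True area of nature reserve: 76900 × cos²(46.3°) = 76900 × 0.4773 = 36710 km².
Ratio = 16010 / 36710 ≈ 0.436.

0.436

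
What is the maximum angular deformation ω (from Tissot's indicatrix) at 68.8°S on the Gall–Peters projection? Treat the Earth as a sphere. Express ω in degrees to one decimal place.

71.7°

The Gall–Peters projection is cylindrical equal-area with φ₀ = 45°. A cylindrical equal-area projection with standard parallel φ₀ has meridian scale h = cos φ / cos φ₀ and parallel scale k = cos φ₀ / cos φ (so areas are preserved, h·k = 1).
At 68.8°: h = 0.5114, k = 1.955; principal scales a = 1.955, b = 0.5114.
sin(ω/2) = (a − b)/(a + b) = 1.444/2.467 = 0.5854, so ω = 2 arcsin(0.5854) ≈ 71.7°.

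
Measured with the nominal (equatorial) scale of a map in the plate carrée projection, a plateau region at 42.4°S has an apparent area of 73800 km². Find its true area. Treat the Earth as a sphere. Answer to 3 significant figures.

54500 km²

For the equirectangular projection with φ₀ = 0 (plate carrée), h = 1 along meridians and k = sec φ along parallels.
Areal scale = h·k = 1 × sec φ; at 42.4°, h = 1.000, k = 1.354, so h·k = 1.354.
True area = apparent / (areal scale) = 73800 / 1.354 ≈ 54500 km².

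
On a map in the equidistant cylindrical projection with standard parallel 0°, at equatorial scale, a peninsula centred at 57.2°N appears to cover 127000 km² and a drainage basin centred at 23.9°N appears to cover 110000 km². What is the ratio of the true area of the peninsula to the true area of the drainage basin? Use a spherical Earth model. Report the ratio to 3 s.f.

0.684

On the plate carrée, areal scale = h·k = 1 × sec φ, so true area = apparent × cos φ.
True area of peninsula: 127000 × cos(57.2°) = 127000 × 0.5417 = 68800 km².
True area of drainage basin: 110000 × cos(23.9°) = 110000 × 0.9143 = 100600 km².
Ratio = 68800 / 100600 ≈ 0.684.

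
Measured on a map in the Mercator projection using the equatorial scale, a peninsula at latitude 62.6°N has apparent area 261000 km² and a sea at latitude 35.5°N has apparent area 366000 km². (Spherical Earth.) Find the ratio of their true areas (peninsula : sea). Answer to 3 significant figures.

Mercator's areal exaggeration is sec²φ; hence true area = (apparent area) · cos²φ.
True area of peninsula: 261000 × cos²(62.6°) = 261000 × 0.2118 = 55280 km².
True area of sea: 366000 × cos²(35.5°) = 366000 × 0.6628 = 242600 km².
Ratio = 55280 / 242600 ≈ 0.228.

0.228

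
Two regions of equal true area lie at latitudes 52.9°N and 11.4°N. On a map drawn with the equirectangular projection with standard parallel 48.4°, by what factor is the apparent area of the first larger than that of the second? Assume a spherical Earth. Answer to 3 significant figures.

1.63

The equidistant cylindrical projection with φ₀ = 48.4° has h = 1 (meridians true) and k = cos φ₀ / cos φ along parallels.
Areal scale at 52.9°: h·k = 1.000 × 1.101 = 1.101.
Areal scale at 11.4°: h·k = 1.000 × 0.6773 = 0.6773.
Ratio = 1.101/0.6773 ≈ 1.63.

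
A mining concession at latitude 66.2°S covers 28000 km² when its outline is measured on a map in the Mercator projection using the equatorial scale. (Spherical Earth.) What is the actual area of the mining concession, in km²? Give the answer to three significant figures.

4560 km²

The Mercator projection is conformal; its linear scale factor is the same in every direction and equals sec φ = 1/cos φ.
Areal scale = k² = sec²φ = 1/cos²(66.2°) = 1/0.4035² = 6.141.
True area = apparent / (areal scale) = 28000 / 6.141 ≈ 4560 km².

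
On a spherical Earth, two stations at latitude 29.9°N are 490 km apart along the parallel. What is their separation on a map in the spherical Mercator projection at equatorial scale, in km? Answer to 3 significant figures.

The Mercator projection is conformal; its linear scale factor is the same in every direction and equals sec φ = 1/cos φ.
Along the parallel, k = sec 29.9° = 1/0.8669 = 1.154.
Map distance = 490 × 1.154 ≈ 565 km.

565 km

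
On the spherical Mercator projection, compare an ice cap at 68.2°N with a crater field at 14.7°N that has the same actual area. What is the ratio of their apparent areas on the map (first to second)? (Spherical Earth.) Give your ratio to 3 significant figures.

On Mercator, area is exaggerated by sec²φ = 1/cos²φ.
At 68.2°: sec²(68.2°) = 1/0.3714² = 7.251.
At 14.7°: sec²(14.7°) = 1/0.9673² = 1.069.
Ratio = 7.251/1.069 = cos²(14.7°)/cos²(68.2°) ≈ 6.78.

6.78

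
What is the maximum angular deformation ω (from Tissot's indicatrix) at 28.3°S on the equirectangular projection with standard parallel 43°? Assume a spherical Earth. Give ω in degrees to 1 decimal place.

10.6°

In the equirectangular projection with standard parallel φ₀ = 43° (x = Rλ cos φ₀, y = Rφ), meridians are true-scale (h = 1) and the parallel scale is k = cos φ₀ / cos φ.
At 28.3°: h = 1.000, k = 0.8306; principal scales a = 1.000, b = 0.8306.
sin(ω/2) = (a − b)/(a + b) = 0.1694/1.831 = 0.09252, so ω = 2 arcsin(0.09252) ≈ 10.6°.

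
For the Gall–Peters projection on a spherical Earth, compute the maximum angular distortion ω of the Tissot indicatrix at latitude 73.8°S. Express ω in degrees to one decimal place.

93.9°

Gall–Peters is a cylindrical equal-area projection with standard parallels at ±45°. Cylindrical equal-area (φ₀ = 45°): h = cos φ / cos 45° along meridians, k = cos 45° / cos φ along parallels; h·k = 1.
At 73.8°: h = 0.3946, k = 2.535; principal scales a = 2.535, b = 0.3946.
sin(ω/2) = (a − b)/(a + b) = 2.140/2.929 = 0.7306, so ω = 2 arcsin(0.7306) ≈ 93.9°.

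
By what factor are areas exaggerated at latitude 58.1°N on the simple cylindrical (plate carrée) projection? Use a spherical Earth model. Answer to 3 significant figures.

1.89

For the equirectangular projection with φ₀ = 0 (plate carrée), h = 1 along meridians and k = sec φ along parallels.
Areal scale = h·k = 1 × sec φ; at 58.1°, h = 1.000, k = 1.892, so h·k = 1.892.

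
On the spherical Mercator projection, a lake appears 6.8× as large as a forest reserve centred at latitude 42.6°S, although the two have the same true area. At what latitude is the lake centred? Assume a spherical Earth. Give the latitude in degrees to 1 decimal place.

Mercator areal scale is sec²φ, so apparent-area ratio = sec²φ₁ / sec²φ₂ = cos²φ₂ / cos²φ₁.
cos²φ₂ / cos²φ₁ = 6.8  ⇒  cos φ₁ = cos 42.6° / √6.8 = 0.7361/2.608 = 0.2823.
φ₁ = arccos(0.2823) ≈ 73.6°.

73.6°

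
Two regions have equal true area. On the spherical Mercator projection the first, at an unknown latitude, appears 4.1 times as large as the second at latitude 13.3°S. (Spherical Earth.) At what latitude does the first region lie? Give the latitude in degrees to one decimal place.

Mercator areal scale is sec²φ, so apparent-area ratio = sec²φ₁ / sec²φ₂ = cos²φ₂ / cos²φ₁.
cos²φ₂ / cos²φ₁ = 4.1  ⇒  cos φ₁ = cos 13.3° / √4.1 = 0.9732/2.025 = 0.4806.
φ₁ = arccos(0.4806) ≈ 61.3°.

61.3°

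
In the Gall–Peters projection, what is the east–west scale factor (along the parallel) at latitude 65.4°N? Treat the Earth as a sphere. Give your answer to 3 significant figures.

The Gall–Peters projection is cylindrical equal-area with φ₀ = 45°. Cylindrical equal-area (φ₀ = 45°): h = cos φ / cos 45° along meridians, k = cos 45° / cos φ along parallels; h·k = 1.
k = cos 45° / cos 65.4° = 0.7071/0.4163 = 1.699.

1.70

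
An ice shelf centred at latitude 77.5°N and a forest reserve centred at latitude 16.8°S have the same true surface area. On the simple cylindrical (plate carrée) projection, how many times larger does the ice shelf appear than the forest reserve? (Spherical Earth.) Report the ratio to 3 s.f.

In the plate carrée (x = Rλ, y = Rφ), meridians are true-scale (h = 1) and parallels are stretched by k = sec φ.
Areal scale at 77.5°: h·k = 1.000 × 4.620 = 4.620.
Areal scale at 16.8°: h·k = 1.000 × 1.045 = 1.045.
Ratio = 4.620/1.045 ≈ 4.42.

4.42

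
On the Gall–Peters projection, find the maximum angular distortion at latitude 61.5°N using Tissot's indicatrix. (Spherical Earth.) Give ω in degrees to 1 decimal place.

44.0°

Gall–Peters is a cylindrical equal-area projection with standard parallels at ±45°. For cylindrical equal-area with standard parallel φ₀, h = cos φ / cos φ₀ and k = cos φ₀ / cos φ, so h·k = 1.
At 61.5°: h = 0.6748, k = 1.482; principal scales a = 1.482, b = 0.6748.
sin(ω/2) = (a − b)/(a + b) = 0.8071/2.157 = 0.3742, so ω = 2 arcsin(0.3742) ≈ 44.0°.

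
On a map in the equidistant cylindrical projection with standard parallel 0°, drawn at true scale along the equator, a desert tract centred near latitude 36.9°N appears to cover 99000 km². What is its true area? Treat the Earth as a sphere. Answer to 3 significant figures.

79200 km²

For the equirectangular projection with φ₀ = 0 (plate carrée), h = 1 along meridians and k = sec φ along parallels.
Areal scale = h·k = 1 × sec φ; at 36.9°, h = 1.000, k = 1.250, so h·k = 1.250.
True area = apparent / (areal scale) = 99000 / 1.250 ≈ 79200 km².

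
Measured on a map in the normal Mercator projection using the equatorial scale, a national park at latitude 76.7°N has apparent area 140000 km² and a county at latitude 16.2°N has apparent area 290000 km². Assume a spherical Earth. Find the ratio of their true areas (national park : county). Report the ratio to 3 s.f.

Mercator's areal exaggeration is sec²φ; hence true area = (apparent area) · cos²φ.
True area of national park: 140000 × cos²(76.7°) = 140000 × 0.05292 = 7409 km².
True area of county: 290000 × cos²(16.2°) = 290000 × 0.9222 = 267400 km².
Ratio = 7409 / 267400 ≈ 0.0277.

0.0277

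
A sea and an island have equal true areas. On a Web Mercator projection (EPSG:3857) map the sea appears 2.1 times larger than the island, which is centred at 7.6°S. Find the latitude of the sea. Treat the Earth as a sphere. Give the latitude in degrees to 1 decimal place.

46.8°

Mercator areal scale is sec²φ, so apparent-area ratio = sec²φ₁ / sec²φ₂ = cos²φ₂ / cos²φ₁.
cos²φ₂ / cos²φ₁ = 2.1  ⇒  cos φ₁ = cos 7.6° / √2.1 = 0.9912/1.449 = 0.6840.
φ₁ = arccos(0.6840) ≈ 46.8°.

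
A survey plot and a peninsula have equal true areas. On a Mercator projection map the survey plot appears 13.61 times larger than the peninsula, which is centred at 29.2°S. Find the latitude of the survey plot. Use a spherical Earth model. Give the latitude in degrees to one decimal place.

76.3°

Mercator areal scale is sec²φ, so apparent-area ratio = sec²φ₁ / sec²φ₂ = cos²φ₂ / cos²φ₁.
cos²φ₂ / cos²φ₁ = 13.61  ⇒  cos φ₁ = cos 29.2° / √13.61 = 0.8729/3.689 = 0.2366.
φ₁ = arccos(0.2366) ≈ 76.3°.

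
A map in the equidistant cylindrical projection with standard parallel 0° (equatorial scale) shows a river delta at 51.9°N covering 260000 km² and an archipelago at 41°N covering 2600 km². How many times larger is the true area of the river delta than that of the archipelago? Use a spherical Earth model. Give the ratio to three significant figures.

Plate carrée has h = 1 and k = sec φ, giving areal scale sec φ; true area = (apparent area) · cos φ.
True area of river delta: 260000 × cos(51.9°) = 260000 × 0.6170 = 160400 km².
True area of archipelago: 2600 × cos(41°) = 2600 × 0.7547 = 1962 km².
Ratio = 160400 / 1962 ≈ 81.8.

81.8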